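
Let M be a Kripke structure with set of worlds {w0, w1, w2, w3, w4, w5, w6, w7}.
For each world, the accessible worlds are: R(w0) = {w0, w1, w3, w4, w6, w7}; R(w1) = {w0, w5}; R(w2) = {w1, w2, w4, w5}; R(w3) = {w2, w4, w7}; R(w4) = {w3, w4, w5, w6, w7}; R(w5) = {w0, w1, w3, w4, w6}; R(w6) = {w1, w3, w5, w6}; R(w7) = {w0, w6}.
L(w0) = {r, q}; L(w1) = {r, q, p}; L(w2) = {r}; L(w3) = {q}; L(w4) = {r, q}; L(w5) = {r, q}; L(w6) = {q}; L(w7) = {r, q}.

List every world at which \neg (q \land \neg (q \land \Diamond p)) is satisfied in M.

Recall that \Diamond ψ holds at a world iff ψ holds at some accessible world.
Let φ = \neg (q \land \neg (q \land \Diamond p)). Evaluate φ at each world:
  w0 (successors {w0, w1, w3, w4, w6, w7}): φ is true.
  w1 (successors {w0, w5}): φ is false.
  w2 (successors {w1, w2, w4, w5}): φ is true.
  w3 (successors {w2, w4, w7}): φ is false.
  w4 (successors {w3, w4, w5, w6, w7}): φ is false.
  w5 (successors {w0, w1, w3, w4, w6}): φ is true.
  w6 (successors {w1, w3, w5, w6}): φ is true.
  w7 (successors {w0, w6}): φ is false.
For instance, at w7:
  At w7: q \land \neg (q \land \Diamond p) is true, so \neg (q \land \neg (q \land \Diamond p)) is false.
    At w7: q is true, \neg (q \land \Diamond p) is true, so q \land \neg (q \land \Diamond p) is true.
      At w7: q \land \Diamond p is false, so \neg (q \land \Diamond p) is true.
Satisfying worlds: {w0, w2, w5, w6}

w0, w2, w5, w6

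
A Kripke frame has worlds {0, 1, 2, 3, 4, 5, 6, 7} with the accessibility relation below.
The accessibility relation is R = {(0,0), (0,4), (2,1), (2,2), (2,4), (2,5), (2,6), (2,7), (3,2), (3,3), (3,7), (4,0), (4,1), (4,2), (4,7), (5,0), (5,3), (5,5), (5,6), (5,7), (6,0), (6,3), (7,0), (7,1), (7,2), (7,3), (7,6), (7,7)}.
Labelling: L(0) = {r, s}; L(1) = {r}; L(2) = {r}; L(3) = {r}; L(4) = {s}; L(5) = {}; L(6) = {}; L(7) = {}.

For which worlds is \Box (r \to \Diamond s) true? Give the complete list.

Let φ = \Box (r \to \Diamond s). Evaluate φ at each world:
  0 (successors {0, 4}): φ is true.
  1 (successors ∅): φ is true.
  2 (successors {1, 2, 4, 5, 6, 7}): φ is false.
  3 (successors {2, 3, 7}): φ is false.
  4 (successors {0, 1, 2, 7}): φ is false.
  5 (successors {0, 3, 5, 6, 7}): φ is false.
  6 (successors {0, 3}): φ is false.
  7 (successors {0, 1, 2, 3, 6, 7}): φ is false.
For instance, at 7:
  At 7: \Box (r \to \Diamond s) requires r \to \Diamond s at every successor {0, 1, 2, 3, 6, 7}.
    r \to \Diamond s fails at 1, so \Box (r \to \Diamond s) is false at 7.
      At 1: r is true, \Diamond s is false, so r \to \Diamond s is false.
Satisfying worlds: {0, 1}

0, 1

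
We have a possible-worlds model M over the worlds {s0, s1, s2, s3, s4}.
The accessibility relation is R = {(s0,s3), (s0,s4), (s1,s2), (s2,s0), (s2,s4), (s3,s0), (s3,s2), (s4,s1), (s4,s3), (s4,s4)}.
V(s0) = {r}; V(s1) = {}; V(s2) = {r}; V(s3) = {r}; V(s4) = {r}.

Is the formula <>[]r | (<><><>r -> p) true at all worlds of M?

Let φ = <>[]r | (<><><>r -> p). Evaluate φ at each world:
  s0 (successors {s3, s4}): φ is true.
  s1 (successors {s2}): φ is true.
  s2 (successors {s0, s4}): φ is true.
  s3 (successors {s0, s2}): φ is true.
  s4 (successors {s1, s3, s4}): φ is true.
For instance, at s1:
  At s1: <>[]r is true, <><><>r -> p is false, so <>[]r | (<><><>r -> p) is true.
    At s1: <>[]r requires []r at some successor in {s2}.
      []r holds at s2, so <>[]r is true at s1.
    At s1: <><><>r is true, p is false, so <><><>r -> p is false.
      At s1: <><><>r requires <><>r at some successor in {s2}.
        <><>r holds at s2, so <><><>r is true at s1.

Yes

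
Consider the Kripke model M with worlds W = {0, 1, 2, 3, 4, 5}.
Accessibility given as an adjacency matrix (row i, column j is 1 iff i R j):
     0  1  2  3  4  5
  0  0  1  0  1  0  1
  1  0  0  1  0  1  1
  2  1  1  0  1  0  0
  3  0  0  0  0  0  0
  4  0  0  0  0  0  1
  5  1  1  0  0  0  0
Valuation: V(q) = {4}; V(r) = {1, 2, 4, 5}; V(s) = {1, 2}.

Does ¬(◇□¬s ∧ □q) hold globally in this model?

Let φ = ¬(◇□¬s ∧ □q). Evaluate φ at each world:
  0 (successors {1, 3, 5}): φ is true.
  1 (successors {2, 4, 5}): φ is true.
  2 (successors {0, 1, 3}): φ is true.
  3 (successors ∅): φ is true.
  4 (successors {5}): φ is true.
  5 (successors {0, 1}): φ is true.
For instance, at 0:
  At 0: ◇□¬s ∧ □q is false, so ¬(◇□¬s ∧ □q) is true.
    At 0: ◇□¬s is true, □q is false, so ◇□¬s ∧ □q is false.
      At 0: ◇□¬s requires □¬s at some successor in {1, 3, 5}.
        □¬s holds at 3, so ◇□¬s is true at 0.
      At 0: □q requires q at every successor {1, 3, 5}.
        q fails at 1, so □q is false at 0.

Yes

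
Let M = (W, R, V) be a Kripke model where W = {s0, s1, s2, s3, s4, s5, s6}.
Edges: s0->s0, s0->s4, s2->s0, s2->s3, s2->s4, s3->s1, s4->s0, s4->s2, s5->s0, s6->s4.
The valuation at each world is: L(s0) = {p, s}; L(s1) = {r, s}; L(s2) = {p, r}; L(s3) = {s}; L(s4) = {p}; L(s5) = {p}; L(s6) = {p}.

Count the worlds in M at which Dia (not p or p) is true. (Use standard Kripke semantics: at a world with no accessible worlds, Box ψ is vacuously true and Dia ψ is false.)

6

Recall that Dia ψ holds at a world iff ψ holds at some accessible world.
Let φ = Dia (not p or p). Evaluate φ at each world:
  s0 (successors {s0, s4}): φ is true.
  s1 (successors ∅): φ is false.
  s2 (successors {s0, s3, s4}): φ is true.
  s3 (successors {s1}): φ is true.
  s4 (successors {s0, s2}): φ is true.
  s5 (successors {s0}): φ is true.
  s6 (successors {s4}): φ is true.
For instance, at s4:
  At s4: Dia (not p or p) requires not p or p at some successor in {s0, s2}.
    not p or p holds at s0, so Dia (not p or p) is true at s4.
Satisfying worlds: {s0, s2, s3, s4, s5, s6}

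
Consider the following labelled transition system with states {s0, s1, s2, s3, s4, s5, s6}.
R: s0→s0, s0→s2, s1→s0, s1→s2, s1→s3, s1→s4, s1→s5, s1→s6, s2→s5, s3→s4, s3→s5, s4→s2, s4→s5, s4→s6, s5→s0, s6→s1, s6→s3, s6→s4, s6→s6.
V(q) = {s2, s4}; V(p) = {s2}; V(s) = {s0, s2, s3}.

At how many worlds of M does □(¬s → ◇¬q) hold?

7

Let φ = □(¬s → ◇¬q). Evaluate φ at each world:
  s0 (successors {s0, s2}): φ is true.
  s1 (successors {s0, s2, s3, s4, s5, s6}): φ is true.
  s2 (successors {s5}): φ is true.
  s3 (successors {s4, s5}): φ is true.
  s4 (successors {s2, s5, s6}): φ is true.
  s5 (successors {s0}): φ is true.
  s6 (successors {s1, s3, s4, s6}): φ is true.
For instance, at s3:
  At s3: □(¬s → ◇¬q) requires ¬s → ◇¬q at every successor {s4, s5}.
      At s4: ¬s is true, ◇¬q is true, so ¬s → ◇¬q is true.
      At s5: ¬s is true, ◇¬q is true, so ¬s → ◇¬q is true.
  So □(¬s → ◇¬q) is true at s3.
Satisfying worlds: {s0, s1, s2, s3, s4, s5, s6}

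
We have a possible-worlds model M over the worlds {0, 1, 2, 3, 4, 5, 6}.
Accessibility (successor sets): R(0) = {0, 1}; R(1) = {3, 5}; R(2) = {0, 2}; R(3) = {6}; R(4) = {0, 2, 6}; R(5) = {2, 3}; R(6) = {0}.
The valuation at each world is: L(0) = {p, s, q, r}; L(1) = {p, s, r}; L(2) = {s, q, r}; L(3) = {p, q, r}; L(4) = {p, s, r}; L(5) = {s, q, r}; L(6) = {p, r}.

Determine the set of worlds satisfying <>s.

Let φ = <>s. Evaluate φ at each world:
  0 (successors {0, 1}): φ is true.
  1 (successors {3, 5}): φ is true.
  2 (successors {0, 2}): φ is true.
  3 (successors {6}): φ is false.
  4 (successors {0, 2, 6}): φ is true.
  5 (successors {2, 3}): φ is true.
  6 (successors {0}): φ is true.
For instance, at 4:
  At 4: <>s requires s at some successor in {0, 2, 6}.
    s holds at 0, so <>s is true at 4.
Satisfying worlds: {0, 1, 2, 4, 5, 6}

0, 1, 2, 4, 5, 6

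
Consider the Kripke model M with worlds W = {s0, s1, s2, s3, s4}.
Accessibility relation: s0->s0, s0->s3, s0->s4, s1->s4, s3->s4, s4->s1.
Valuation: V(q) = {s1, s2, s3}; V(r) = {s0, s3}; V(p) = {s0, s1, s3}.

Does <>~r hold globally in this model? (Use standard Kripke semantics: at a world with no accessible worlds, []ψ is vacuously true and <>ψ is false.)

Let φ = <>~r. Evaluate φ at each world:
  s0 (successors {s0, s3, s4}): φ is true.
  s1 (successors {s4}): φ is true.
  s2 (successors ∅): φ is false.
  s3 (successors {s4}): φ is true.
  s4 (successors {s1}): φ is true.
Detail at s2 (counterexample):
  At s2: no accessible worlds, so <>~r is false.

No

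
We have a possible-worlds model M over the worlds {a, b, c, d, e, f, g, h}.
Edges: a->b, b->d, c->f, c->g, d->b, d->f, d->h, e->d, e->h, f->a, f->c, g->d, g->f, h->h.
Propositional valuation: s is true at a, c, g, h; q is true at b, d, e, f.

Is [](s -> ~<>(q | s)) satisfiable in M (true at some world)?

Let φ = [](s -> ~<>(q | s)). Evaluate φ at each world:
  a (successors {b}): φ is true.
  b (successors {d}): φ is true.
  c (successors {f, g}): φ is false.
  d (successors {b, f, h}): φ is false.
  e (successors {d, h}): φ is false.
  f (successors {a, c}): φ is false.
  g (successors {d, f}): φ is true.
  h (successors {h}): φ is false.
Detail at a (witness):
  At a: [](s -> ~<>(q | s)) requires s -> ~<>(q | s) at every successor {b}.
      At b: s is false, ~<>(q | s) is false, so s -> ~<>(q | s) is true.
  So [](s -> ~<>(q | s)) is true at a.

Yes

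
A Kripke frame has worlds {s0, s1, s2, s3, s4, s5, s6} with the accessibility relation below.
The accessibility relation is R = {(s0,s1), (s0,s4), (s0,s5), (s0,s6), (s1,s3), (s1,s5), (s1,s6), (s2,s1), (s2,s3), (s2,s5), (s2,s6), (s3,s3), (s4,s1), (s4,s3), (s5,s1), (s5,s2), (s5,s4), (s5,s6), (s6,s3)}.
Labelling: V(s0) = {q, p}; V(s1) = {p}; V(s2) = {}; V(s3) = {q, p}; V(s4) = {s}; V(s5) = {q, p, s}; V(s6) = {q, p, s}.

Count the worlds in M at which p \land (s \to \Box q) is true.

Let φ = p \land (s \to \Box q). Evaluate φ at each world:
  s0 (successors {s1, s4, s5, s6}): φ is true.
  s1 (successors {s3, s5, s6}): φ is true.
  s2 (successors {s1, s3, s5, s6}): φ is false.
  s3 (successors {s3}): φ is true.
  s4 (successors {s1, s3}): φ is false.
  s5 (successors {s1, s2, s4, s6}): φ is false.
  s6 (successors {s3}): φ is true.
For instance, at s3:
  At s3: p is true, s \to \Box q is true, so p \land (s \to \Box q) is true.
    At s3: s is false, \Box q is true, so s \to \Box q is true.
      At s3: \Box q requires q at every successor {s3}.
        At s3: q is true.
      So \Box q is true at s3.
Satisfying worlds: {s0, s1, s3, s6}

4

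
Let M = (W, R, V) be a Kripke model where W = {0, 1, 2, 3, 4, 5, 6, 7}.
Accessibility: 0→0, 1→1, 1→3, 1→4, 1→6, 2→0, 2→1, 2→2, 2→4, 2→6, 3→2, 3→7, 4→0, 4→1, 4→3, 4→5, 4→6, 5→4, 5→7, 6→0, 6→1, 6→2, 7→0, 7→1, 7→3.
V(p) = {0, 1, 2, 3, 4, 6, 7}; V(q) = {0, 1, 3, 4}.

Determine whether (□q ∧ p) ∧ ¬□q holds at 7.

At 7: □q ∧ p is true, ¬□q is false, so (□q ∧ p) ∧ ¬□q is false.
  At 7: □q is true, p is true, so □q ∧ p is true.
    At 7: □q requires q at every successor {0, 1, 3}.
      At 0: q is true.
      At 1: q is true.
      At 3: q is true.
    So □q is true at 7.
  At 7: □q is true, so ¬□q is false.
    At 7: □q requires q at every successor {0, 1, 3}.
      At 0: q is true.
      At 1: q is true.
      At 3: q is true.
    So □q is true at 7.

No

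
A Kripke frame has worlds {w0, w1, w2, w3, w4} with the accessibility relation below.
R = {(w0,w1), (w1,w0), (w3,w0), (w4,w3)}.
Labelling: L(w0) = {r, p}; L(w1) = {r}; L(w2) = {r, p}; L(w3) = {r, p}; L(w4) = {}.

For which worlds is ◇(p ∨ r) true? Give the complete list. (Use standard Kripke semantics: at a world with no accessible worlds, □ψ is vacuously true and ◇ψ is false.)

w0, w1, w3, w4

Let φ = ◇(p ∨ r). Evaluate φ at each world:
  w0 (successors {w1}): φ is true.
  w1 (successors {w0}): φ is true.
  w2 (successors ∅): φ is false.
  w3 (successors {w0}): φ is true.
  w4 (successors {w3}): φ is true.
For instance, at w1:
  At w1: ◇(p ∨ r) requires p ∨ r at some successor in {w0}.
    p ∨ r holds at w0, so ◇(p ∨ r) is true at w1.
Satisfying worlds: {w0, w1, w3, w4}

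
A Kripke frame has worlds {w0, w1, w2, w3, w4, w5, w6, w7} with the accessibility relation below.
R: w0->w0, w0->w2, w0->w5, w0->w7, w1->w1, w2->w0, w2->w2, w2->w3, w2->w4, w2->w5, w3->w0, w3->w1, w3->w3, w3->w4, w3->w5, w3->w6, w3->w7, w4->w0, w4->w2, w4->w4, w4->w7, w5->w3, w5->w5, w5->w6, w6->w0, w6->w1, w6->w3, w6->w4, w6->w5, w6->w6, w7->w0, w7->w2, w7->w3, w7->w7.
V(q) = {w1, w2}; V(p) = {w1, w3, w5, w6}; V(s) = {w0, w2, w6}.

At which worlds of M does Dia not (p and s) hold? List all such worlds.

w0, w1, w2, w3, w4, w5, w6, w7

Let φ = Dia not (p and s). Evaluate φ at each world:
  w0 (successors {w0, w2, w5, w7}): φ is true.
  w1 (successors {w1}): φ is true.
  w2 (successors {w0, w2, w3, w4, w5}): φ is true.
  w3 (successors {w0, w1, w3, w4, w5, w6, w7}): φ is true.
  w4 (successors {w0, w2, w4, w7}): φ is true.
  w5 (successors {w3, w5, w6}): φ is true.
  w6 (successors {w0, w1, w3, w4, w5, w6}): φ is true.
  w7 (successors {w0, w2, w3, w7}): φ is true.
For instance, at w5:
  At w5: Dia not (p and s) requires not (p and s) at some successor in {w3, w5, w6}.
    not (p and s) holds at w3, so Dia not (p and s) is true at w5.
Satisfying worlds: {w0, w1, w2, w3, w4, w5, w6, w7}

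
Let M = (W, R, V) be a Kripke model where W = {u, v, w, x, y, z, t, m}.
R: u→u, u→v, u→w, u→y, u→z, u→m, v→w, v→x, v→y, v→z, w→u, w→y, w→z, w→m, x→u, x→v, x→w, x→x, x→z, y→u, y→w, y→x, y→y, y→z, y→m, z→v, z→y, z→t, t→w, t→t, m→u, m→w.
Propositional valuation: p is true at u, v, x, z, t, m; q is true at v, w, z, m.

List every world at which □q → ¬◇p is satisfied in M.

u, v, w, x, y, z, t, m

Recall that □ψ holds at a world iff ψ holds at every accessible world, and ◇ψ holds iff ψ holds at some accessible world.
Let φ = □q → ¬◇p. Evaluate φ at each world:
  u (successors {u, v, w, y, z, m}): φ is true.
  v (successors {w, x, y, z}): φ is true.
  w (successors {u, y, z, m}): φ is true.
  x (successors {u, v, w, x, z}): φ is true.
  y (successors {u, w, x, y, z, m}): φ is true.
  z (successors {v, y, t}): φ is true.
  t (successors {w, t}): φ is true.
  m (successors {u, w}): φ is true.
For instance, at w:
  At w: □q is false, ¬◇p is false, so □q → ¬◇p is true.
    At w: □q requires q at every successor {u, y, z, m}.
      q fails at u, so □q is false at w.
    At w: ◇p is true, so ¬◇p is false.
      At w: ◇p requires p at some successor in {u, y, z, m}.
        p holds at u, so ◇p is true at w.
Satisfying worlds: {u, v, w, x, y, z, t, m}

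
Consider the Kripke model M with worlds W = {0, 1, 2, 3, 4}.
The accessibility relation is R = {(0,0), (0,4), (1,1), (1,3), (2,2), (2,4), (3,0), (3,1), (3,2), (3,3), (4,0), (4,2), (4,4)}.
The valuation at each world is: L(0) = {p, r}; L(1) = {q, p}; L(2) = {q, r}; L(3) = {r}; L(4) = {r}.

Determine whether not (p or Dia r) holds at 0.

At 0: p or Dia r is true, so not (p or Dia r) is false.
  At 0: p is true, Dia r is true, so p or Dia r is true.
    At 0: Dia r requires r at some successor in {0, 4}.
      r holds at 0, so Dia r is true at 0.

No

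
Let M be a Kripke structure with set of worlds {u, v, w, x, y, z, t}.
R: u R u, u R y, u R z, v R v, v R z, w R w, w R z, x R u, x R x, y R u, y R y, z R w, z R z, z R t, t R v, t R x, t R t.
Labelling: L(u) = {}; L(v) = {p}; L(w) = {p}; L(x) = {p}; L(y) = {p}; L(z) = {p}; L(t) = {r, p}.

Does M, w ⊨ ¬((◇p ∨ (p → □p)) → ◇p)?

No

At w: (◇p ∨ (p → □p)) → ◇p is true, so ¬((◇p ∨ (p → □p)) → ◇p) is false.
  At w: ◇p ∨ (p → □p) is true, ◇p is true, so (◇p ∨ (p → □p)) → ◇p is true.
    At w: ◇p is true, p → □p is true, so ◇p ∨ (p → □p) is true.
      At w: ◇p requires p at some successor in {w, z}.
        p holds at w, so ◇p is true at w.
      At w: p is true, □p is true, so p → □p is true.
    At w: ◇p requires p at some successor in {w, z}.
      p holds at w, so ◇p is true at w.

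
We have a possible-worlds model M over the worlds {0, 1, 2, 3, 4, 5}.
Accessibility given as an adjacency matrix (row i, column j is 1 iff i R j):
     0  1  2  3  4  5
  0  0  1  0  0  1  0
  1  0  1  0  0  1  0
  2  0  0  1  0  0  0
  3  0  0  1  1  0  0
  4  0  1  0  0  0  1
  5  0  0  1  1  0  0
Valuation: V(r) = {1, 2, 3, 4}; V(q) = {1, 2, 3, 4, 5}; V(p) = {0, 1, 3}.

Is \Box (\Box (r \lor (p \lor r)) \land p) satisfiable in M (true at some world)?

No

Let φ = \Box (\Box (r \lor (p \lor r)) \land p). Evaluate φ at each world:
  0 (successors {1, 4}): φ is false.
  1 (successors {1, 4}): φ is false.
  2 (successors {2}): φ is false.
  3 (successors {2, 3}): φ is false.
  4 (successors {1, 5}): φ is false.
  5 (successors {2, 3}): φ is false.
For instance, at 2:
  At 2: \Box (\Box (r \lor (p \lor r)) \land p) requires \Box (r \lor (p \lor r)) \land p at every successor {2}.
    \Box (r \lor (p \lor r)) \land p fails at 2, so \Box (\Box (r \lor (p \lor r)) \land p) is false at 2.
      At 2: \Box (r \lor (p \lor r)) is true, p is false, so \Box (r \lor (p \lor r)) \land p is false.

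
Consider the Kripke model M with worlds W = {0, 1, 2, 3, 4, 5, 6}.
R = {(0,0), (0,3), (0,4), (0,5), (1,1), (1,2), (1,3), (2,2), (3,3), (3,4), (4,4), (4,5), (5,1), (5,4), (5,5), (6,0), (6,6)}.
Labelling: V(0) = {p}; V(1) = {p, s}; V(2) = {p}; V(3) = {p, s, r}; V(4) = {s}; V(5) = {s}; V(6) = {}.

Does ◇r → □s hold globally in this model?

Recall that □ψ holds at a world iff ψ holds at every accessible world, and ◇ψ holds iff ψ holds at some accessible world.
Let φ = ◇r → □s. Evaluate φ at each world:
  0 (successors {0, 3, 4, 5}): φ is false.
  1 (successors {1, 2, 3}): φ is false.
  2 (successors {2}): φ is true.
  3 (successors {3, 4}): φ is true.
  4 (successors {4, 5}): φ is true.
  5 (successors {1, 4, 5}): φ is true.
  6 (successors {0, 6}): φ is true.
Detail at 0 (counterexample):
  At 0: ◇r is true, □s is false, so ◇r → □s is false.
    At 0: ◇r requires r at some successor in {0, 3, 4, 5}.
      r holds at 3, so ◇r is true at 0.
    At 0: □s requires s at every successor {0, 3, 4, 5}.
      s fails at 0, so □s is false at 0.

No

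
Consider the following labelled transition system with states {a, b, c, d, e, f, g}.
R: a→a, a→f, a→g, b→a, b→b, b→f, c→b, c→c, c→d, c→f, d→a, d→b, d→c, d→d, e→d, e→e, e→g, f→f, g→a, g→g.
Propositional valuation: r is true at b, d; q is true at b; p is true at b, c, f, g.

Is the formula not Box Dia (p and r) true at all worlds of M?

Let φ = not Box Dia (p and r). Evaluate φ at each world:
  a (successors {a, f, g}): φ is true.
  b (successors {a, b, f}): φ is true.
  c (successors {b, c, d, f}): φ is true.
  d (successors {a, b, c, d}): φ is true.
  e (successors {d, e, g}): φ is true.
  f (successors {f}): φ is true.
  g (successors {a, g}): φ is true.
For instance, at e:
  At e: Box Dia (p and r) is false, so not Box Dia (p and r) is true.
    At e: Box Dia (p and r) requires Dia (p and r) at every successor {d, e, g}.
      Dia (p and r) fails at e, so Box Dia (p and r) is false at e.

Yes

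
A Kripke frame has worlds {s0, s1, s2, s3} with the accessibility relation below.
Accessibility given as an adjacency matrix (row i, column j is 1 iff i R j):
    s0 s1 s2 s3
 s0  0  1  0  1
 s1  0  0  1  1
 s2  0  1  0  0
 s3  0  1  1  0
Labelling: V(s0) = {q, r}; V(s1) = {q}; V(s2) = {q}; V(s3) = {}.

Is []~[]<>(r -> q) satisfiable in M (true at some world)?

Let φ = []~[]<>(r -> q). Evaluate φ at each world:
  s0 (successors {s1, s3}): φ is false.
  s1 (successors {s2, s3}): φ is false.
  s2 (successors {s1}): φ is false.
  s3 (successors {s1, s2}): φ is false.
For instance, at s2:
  At s2: []~[]<>(r -> q) requires ~[]<>(r -> q) at every successor {s1}.
    ~[]<>(r -> q) fails at s1, so []~[]<>(r -> q) is false at s2.
      At s1: []<>(r -> q) is true, so ~[]<>(r -> q) is false.

No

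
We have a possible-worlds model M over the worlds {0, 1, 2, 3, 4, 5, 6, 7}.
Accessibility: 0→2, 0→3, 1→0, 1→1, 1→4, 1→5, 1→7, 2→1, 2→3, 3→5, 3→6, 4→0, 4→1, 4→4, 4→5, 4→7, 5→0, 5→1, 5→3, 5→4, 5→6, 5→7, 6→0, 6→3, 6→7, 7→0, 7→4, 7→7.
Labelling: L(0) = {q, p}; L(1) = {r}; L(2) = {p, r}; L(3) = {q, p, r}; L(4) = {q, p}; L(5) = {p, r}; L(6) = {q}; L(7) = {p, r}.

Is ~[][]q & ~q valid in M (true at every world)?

No

Let φ = ~[][]q & ~q. Evaluate φ at each world:
  0 (successors {2, 3}): φ is false.
  1 (successors {0, 1, 4, 5, 7}): φ is true.
  2 (successors {1, 3}): φ is true.
  3 (successors {5, 6}): φ is false.
  4 (successors {0, 1, 4, 5, 7}): φ is false.
  5 (successors {0, 1, 3, 4, 6, 7}): φ is true.
  6 (successors {0, 3, 7}): φ is false.
  7 (successors {0, 4, 7}): φ is true.
Detail at 0 (counterexample):
  At 0: ~[][]q is true, ~q is false, so ~[][]q & ~q is false.
    At 0: [][]q is false, so ~[][]q is true.
      At 0: [][]q requires []q at every successor {2, 3}.
        []q fails at 2, so [][]q is false at 0.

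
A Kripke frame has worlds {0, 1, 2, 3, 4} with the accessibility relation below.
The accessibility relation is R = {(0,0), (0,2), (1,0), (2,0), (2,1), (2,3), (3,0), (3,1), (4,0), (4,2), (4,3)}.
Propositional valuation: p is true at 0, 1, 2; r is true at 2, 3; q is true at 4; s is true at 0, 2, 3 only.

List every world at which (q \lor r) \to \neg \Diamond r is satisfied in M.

Let φ = (q \lor r) \to \neg \Diamond r. Evaluate φ at each world:
  0 (successors {0, 2}): φ is true.
  1 (successors {0}): φ is true.
  2 (successors {0, 1, 3}): φ is false.
  3 (successors {0, 1}): φ is true.
  4 (successors {0, 2, 3}): φ is false.
For instance, at 1:
  At 1: q \lor r is false, \neg \Diamond r is true, so (q \lor r) \to \neg \Diamond r is true.
    At 1: \Diamond r is false, so \neg \Diamond r is true.
      At 1: \Diamond r requires r at some successor in {0}.
        At 0: r is false.
      So \Diamond r is false at 1.
Satisfying worlds: {0, 1, 3}

0, 1, 3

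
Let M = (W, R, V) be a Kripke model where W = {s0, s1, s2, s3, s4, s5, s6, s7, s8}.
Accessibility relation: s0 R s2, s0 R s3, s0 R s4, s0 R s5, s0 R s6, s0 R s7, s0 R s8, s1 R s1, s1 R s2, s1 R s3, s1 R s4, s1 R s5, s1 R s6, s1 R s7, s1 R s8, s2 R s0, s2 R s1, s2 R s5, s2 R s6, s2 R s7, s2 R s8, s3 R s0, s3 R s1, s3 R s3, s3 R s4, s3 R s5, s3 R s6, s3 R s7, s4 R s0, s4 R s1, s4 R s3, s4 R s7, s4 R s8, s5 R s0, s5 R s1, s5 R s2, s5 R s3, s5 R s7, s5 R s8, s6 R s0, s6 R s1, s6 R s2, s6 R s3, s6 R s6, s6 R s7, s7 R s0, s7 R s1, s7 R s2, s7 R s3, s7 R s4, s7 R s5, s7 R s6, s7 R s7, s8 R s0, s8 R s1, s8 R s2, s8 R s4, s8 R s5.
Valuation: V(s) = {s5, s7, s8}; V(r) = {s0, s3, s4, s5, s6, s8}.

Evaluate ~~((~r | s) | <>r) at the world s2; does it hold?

Yes

Recall that <>ψ holds at a world iff ψ holds at some accessible world.
At s2: ~((~r | s) | <>r) is false, so ~~((~r | s) | <>r) is true.
  At s2: (~r | s) | <>r is true, so ~((~r | s) | <>r) is false.
    At s2: ~r | s is true, <>r is true, so (~r | s) | <>r is true.
      At s2: <>r requires r at some successor in {s0, s1, s5, s6, s7, s8}.
        r holds at s0, so <>r is true at s2.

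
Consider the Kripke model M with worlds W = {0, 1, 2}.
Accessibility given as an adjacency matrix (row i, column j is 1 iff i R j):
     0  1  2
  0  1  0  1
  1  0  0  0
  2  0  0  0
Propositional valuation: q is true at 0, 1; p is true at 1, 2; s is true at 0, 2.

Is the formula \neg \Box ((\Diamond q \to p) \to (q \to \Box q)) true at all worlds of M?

No

Recall that \Box ψ holds at a world iff ψ holds at every accessible world, and \Diamond ψ holds iff ψ holds at some accessible world.
Let φ = \neg \Box ((\Diamond q \to p) \to (q \to \Box q)). Evaluate φ at each world:
  0 (successors {0, 2}): φ is false.
  1 (successors ∅): φ is false.
  2 (successors ∅): φ is false.
Detail at 0 (counterexample):
  At 0: \Box ((\Diamond q \to p) \to (q \to \Box q)) is true, so \neg \Box ((\Diamond q \to p) \to (q \to \Box q)) is false.
    At 0: \Box ((\Diamond q \to p) \to (q \to \Box q)) requires (\Diamond q \to p) \to (q \to \Box q) at every successor {0, 2}.
      At 0: (\Diamond q \to p) \to (q \to \Box q) is true.
      At 2: (\Diamond q \to p) \to (q \to \Box q) is true.
    So \Box ((\Diamond q \to p) \to (q \to \Box q)) is true at 0.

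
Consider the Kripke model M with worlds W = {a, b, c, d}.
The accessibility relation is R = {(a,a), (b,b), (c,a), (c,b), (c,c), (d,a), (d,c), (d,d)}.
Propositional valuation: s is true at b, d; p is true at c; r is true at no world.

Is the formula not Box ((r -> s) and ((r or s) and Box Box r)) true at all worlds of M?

Recall that Box ψ holds at a world iff ψ holds at every accessible world, and Dia ψ holds iff ψ holds at some accessible world.
Let φ = not Box ((r -> s) and ((r or s) and Box Box r)). Evaluate φ at each world:
  a (successors {a}): φ is true.
  b (successors {b}): φ is true.
  c (successors {a, b, c}): φ is true.
  d (successors {a, c, d}): φ is true.
For instance, at b:
  At b: Box ((r -> s) and ((r or s) and Box Box r)) is false, so not Box ((r -> s) and ((r or s) and Box Box r)) is true.
    At b: Box ((r -> s) and ((r or s) and Box Box r)) requires (r -> s) and ((r or s) and Box Box r) at every successor {b}.
      (r -> s) and ((r or s) and Box Box r) fails at b, so Box ((r -> s) and ((r or s) and Box Box r)) is false at b.

Yes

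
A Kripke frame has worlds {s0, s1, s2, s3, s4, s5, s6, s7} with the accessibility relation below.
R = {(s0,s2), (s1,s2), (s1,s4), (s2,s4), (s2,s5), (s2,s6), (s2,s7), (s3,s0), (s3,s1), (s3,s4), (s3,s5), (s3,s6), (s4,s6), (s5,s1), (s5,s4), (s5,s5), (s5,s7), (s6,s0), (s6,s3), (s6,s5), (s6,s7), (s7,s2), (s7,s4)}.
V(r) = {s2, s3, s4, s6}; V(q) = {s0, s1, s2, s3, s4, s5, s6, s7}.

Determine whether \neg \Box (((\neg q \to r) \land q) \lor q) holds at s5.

Recall that \Box ψ holds at a world iff ψ holds at every accessible world, and \Diamond ψ holds iff ψ holds at some accessible world.
At s5: \Box (((\neg q \to r) \land q) \lor q) is true, so \neg \Box (((\neg q \to r) \land q) \lor q) is false.
  At s5: \Box (((\neg q \to r) \land q) \lor q) requires ((\neg q \to r) \land q) \lor q at every successor {s1, s4, s5, s7}.
    At s1: ((\neg q \to r) \land q) \lor q is true.
    At s4: ((\neg q \to r) \land q) \lor q is true.
    At s5: ((\neg q \to r) \land q) \lor q is true.
    At s7: ((\neg q \to r) \land q) \lor q is true.
  So \Box (((\neg q \to r) \land q) \lor q) is true at s5.

No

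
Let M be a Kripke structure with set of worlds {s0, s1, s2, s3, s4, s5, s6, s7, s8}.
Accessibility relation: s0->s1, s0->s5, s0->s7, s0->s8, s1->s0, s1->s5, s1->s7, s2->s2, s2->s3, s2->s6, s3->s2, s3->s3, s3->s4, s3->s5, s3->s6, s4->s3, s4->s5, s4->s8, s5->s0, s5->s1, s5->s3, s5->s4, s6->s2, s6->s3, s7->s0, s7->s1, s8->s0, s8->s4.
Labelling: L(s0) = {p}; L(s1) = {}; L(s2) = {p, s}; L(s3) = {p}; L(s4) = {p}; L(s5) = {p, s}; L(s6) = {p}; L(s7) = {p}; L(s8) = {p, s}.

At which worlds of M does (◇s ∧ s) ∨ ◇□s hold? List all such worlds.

s2

Recall that □ψ holds at a world iff ψ holds at every accessible world, and ◇ψ holds iff ψ holds at some accessible world.
Let φ = (◇s ∧ s) ∨ ◇□s. Evaluate φ at each world:
  s0 (successors {s1, s5, s7, s8}): φ is false.
  s1 (successors {s0, s5, s7}): φ is false.
  s2 (successors {s2, s3, s6}): φ is true.
  s3 (successors {s2, s3, s4, s5, s6}): φ is false.
  s4 (successors {s3, s5, s8}): φ is false.
  s5 (successors {s0, s1, s3, s4}): φ is false.
  s6 (successors {s2, s3}): φ is false.
  s7 (successors {s0, s1}): φ is false.
  s8 (successors {s0, s4}): φ is false.
For instance, at s6:
  At s6: ◇s ∧ s is false, ◇□s is false, so (◇s ∧ s) ∨ ◇□s is false.
    At s6: ◇s is true, s is false, so ◇s ∧ s is false.
      At s6: ◇s requires s at some successor in {s2, s3}.
        s holds at s2, so ◇s is true at s6.
    At s6: ◇□s requires □s at some successor in {s2, s3}.
      At s2: □s is false.
      At s3: □s is false.
    So ◇□s is false at s6.
Satisfying worlds: {s2}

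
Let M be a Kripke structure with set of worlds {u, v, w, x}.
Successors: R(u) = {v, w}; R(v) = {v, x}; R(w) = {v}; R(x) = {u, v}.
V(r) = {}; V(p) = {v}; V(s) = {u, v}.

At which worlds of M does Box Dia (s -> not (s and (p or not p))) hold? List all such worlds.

w, x

Recall that Box ψ holds at a world iff ψ holds at every accessible world, and Dia ψ holds iff ψ holds at some accessible world.
Let φ = Box Dia (s -> not (s and (p or not p))). Evaluate φ at each world:
  u (successors {v, w}): φ is false.
  v (successors {v, x}): φ is false.
  w (successors {v}): φ is true.
  x (successors {u, v}): φ is true.
For instance, at u:
  At u: Box Dia (s -> not (s and (p or not p))) requires Dia (s -> not (s and (p or not p))) at every successor {v, w}.
    Dia (s -> not (s and (p or not p))) fails at w, so Box Dia (s -> not (s and (p or not p))) is false at u.
      At w: Dia (s -> not (s and (p or not p))) requires s -> not (s and (p or not p)) at some successor in {v}.
        At v: s -> not (s and (p or not p)) is false.
      So Dia (s -> not (s and (p or not p))) is false at w.
Satisfying worlds: {w, x}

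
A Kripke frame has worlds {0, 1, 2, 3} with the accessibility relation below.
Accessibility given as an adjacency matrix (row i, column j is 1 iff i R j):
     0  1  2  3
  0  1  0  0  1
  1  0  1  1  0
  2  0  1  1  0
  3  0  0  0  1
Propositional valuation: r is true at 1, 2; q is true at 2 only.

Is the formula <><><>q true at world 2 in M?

At 2: <><><>q requires <><>q at some successor in {1, 2}.
  <><>q holds at 1, so <><><>q is true at 2.
    At 1: <><>q requires <>q at some successor in {1, 2}.
      <>q holds at 1, so <><>q is true at 1.

Yes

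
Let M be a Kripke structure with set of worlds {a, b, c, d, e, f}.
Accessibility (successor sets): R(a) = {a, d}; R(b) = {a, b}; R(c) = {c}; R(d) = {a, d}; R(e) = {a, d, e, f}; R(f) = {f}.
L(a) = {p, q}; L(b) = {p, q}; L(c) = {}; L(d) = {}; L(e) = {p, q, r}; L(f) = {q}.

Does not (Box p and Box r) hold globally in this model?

Let φ = not (Box p and Box r). Evaluate φ at each world:
  a (successors {a, d}): φ is true.
  b (successors {a, b}): φ is true.
  c (successors {c}): φ is true.
  d (successors {a, d}): φ is true.
  e (successors {a, d, e, f}): φ is true.
  f (successors {f}): φ is true.
For instance, at e:
  At e: Box p and Box r is false, so not (Box p and Box r) is true.
    At e: Box p is false, Box r is false, so Box p and Box r is false.
      At e: Box p requires p at every successor {a, d, e, f}.
        p fails at d, so Box p is false at e.
      At e: Box r requires r at every successor {a, d, e, f}.
        r fails at a, so Box r is false at e.

Yes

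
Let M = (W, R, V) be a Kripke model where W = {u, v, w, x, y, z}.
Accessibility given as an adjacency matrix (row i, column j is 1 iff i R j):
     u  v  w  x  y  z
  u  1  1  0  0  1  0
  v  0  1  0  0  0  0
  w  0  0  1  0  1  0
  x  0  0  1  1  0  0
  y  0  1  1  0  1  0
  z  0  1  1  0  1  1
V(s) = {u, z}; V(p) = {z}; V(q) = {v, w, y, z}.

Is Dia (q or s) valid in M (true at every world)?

Let φ = Dia (q or s). Evaluate φ at each world:
  u (successors {u, v, y}): φ is true.
  v (successors {v}): φ is true.
  w (successors {w, y}): φ is true.
  x (successors {w, x}): φ is true.
  y (successors {v, w, y}): φ is true.
  z (successors {v, w, y, z}): φ is true.
For instance, at z:
  At z: Dia (q or s) requires q or s at some successor in {v, w, y, z}.
    q or s holds at v, so Dia (q or s) is true at z.

Yes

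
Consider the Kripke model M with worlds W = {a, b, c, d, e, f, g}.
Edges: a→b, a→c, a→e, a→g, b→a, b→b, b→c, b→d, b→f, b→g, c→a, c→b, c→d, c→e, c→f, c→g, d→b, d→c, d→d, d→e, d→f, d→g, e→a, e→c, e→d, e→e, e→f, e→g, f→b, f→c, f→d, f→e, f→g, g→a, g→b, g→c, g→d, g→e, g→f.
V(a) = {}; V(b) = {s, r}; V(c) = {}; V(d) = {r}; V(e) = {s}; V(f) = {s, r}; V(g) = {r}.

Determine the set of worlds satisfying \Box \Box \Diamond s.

a, b, c, d, e, f, g

Let φ = \Box \Box \Diamond s. Evaluate φ at each world:
  a (successors {b, c, e, g}): φ is true.
  b (successors {a, b, c, d, f, g}): φ is true.
  c (successors {a, b, d, e, f, g}): φ is true.
  d (successors {b, c, d, e, f, g}): φ is true.
  e (successors {a, c, d, e, f, g}): φ is true.
  f (successors {b, c, d, e, g}): φ is true.
  g (successors {a, b, c, d, e, f}): φ is true.
For instance, at g:
  At g: \Box \Box \Diamond s requires \Box \Diamond s at every successor {a, b, c, d, e, f}.
    At a: \Box \Diamond s is true.
    At b: \Box \Diamond s is true.
    At c: \Box \Diamond s is true.
    At d: \Box \Diamond s is true.
    At e: \Box \Diamond s is true.
    At f: \Box \Diamond s is true.
  So \Box \Box \Diamond s is true at g.
Satisfying worlds: {a, b, c, d, e, f, g}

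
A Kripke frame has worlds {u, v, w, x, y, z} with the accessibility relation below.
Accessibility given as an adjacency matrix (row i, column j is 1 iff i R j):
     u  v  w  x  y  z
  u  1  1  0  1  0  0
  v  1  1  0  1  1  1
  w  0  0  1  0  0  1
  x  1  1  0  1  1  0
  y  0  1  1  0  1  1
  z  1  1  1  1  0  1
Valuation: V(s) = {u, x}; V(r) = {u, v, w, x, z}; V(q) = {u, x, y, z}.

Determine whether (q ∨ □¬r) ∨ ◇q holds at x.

Yes

Recall that □ψ holds at a world iff ψ holds at every accessible world, and ◇ψ holds iff ψ holds at some accessible world.
At x: q ∨ □¬r is true, ◇q is true, so (q ∨ □¬r) ∨ ◇q is true.
  At x: q is true, □¬r is false, so q ∨ □¬r is true.
    At x: □¬r requires ¬r at every successor {u, v, x, y}.
      ¬r fails at u, so □¬r is false at x.
  At x: ◇q requires q at some successor in {u, v, x, y}.
    q holds at u, so ◇q is true at x.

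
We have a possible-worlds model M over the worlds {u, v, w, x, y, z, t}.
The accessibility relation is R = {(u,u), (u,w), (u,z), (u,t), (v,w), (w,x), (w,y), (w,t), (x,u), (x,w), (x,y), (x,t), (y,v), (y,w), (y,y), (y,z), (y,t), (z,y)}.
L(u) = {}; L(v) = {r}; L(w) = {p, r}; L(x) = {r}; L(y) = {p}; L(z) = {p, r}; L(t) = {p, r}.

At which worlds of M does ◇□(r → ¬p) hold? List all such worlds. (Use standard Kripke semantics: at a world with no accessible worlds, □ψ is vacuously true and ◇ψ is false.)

Recall that □ψ holds at a world iff ψ holds at every accessible world, and ◇ψ holds iff ψ holds at some accessible world.
Let φ = ◇□(r → ¬p). Evaluate φ at each world:
  u (successors {u, w, z, t}): φ is true.
  v (successors {w}): φ is false.
  w (successors {x, y, t}): φ is true.
  x (successors {u, w, y, t}): φ is true.
  y (successors {v, w, y, z, t}): φ is true.
  z (successors {y}): φ is false.
  t (successors ∅): φ is false.
For instance, at y:
  At y: ◇□(r → ¬p) requires □(r → ¬p) at some successor in {v, w, y, z, t}.
    □(r → ¬p) holds at z, so ◇□(r → ¬p) is true at y.
      At z: □(r → ¬p) requires r → ¬p at every successor {y}.
        At y: r → ¬p is true.
      So □(r → ¬p) is true at z.
Satisfying worlds: {u, w, x, y}

u, w, x, y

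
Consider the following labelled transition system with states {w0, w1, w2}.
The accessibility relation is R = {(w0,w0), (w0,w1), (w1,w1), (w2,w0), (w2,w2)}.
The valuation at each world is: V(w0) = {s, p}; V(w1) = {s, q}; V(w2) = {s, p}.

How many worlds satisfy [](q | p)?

3

Let φ = [](q | p). Evaluate φ at each world:
  w0 (successors {w0, w1}): φ is true.
  w1 (successors {w1}): φ is true.
  w2 (successors {w0, w2}): φ is true.
For instance, at w0:
  At w0: [](q | p) requires q | p at every successor {w0, w1}.
    At w0: q | p is true.
    At w1: q | p is true.
  So [](q | p) is true at w0.
Satisfying worlds: {w0, w1, w2}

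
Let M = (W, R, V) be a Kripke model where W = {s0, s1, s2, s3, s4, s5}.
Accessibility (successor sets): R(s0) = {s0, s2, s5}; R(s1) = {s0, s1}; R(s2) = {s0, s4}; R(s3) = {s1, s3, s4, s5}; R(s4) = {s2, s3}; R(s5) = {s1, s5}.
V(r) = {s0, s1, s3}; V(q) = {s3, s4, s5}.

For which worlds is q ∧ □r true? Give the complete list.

Recall that □ψ holds at a world iff ψ holds at every accessible world, and ◇ψ holds iff ψ holds at some accessible world.
Let φ = q ∧ □r. Evaluate φ at each world:
  s0 (successors {s0, s2, s5}): φ is false.
  s1 (successors {s0, s1}): φ is false.
  s2 (successors {s0, s4}): φ is false.
  s3 (successors {s1, s3, s4, s5}): φ is false.
  s4 (successors {s2, s3}): φ is false.
  s5 (successors {s1, s5}): φ is false.
For instance, at s0:
  At s0: q is false, □r is false, so q ∧ □r is false.
    At s0: □r requires r at every successor {s0, s2, s5}.
      r fails at s2, so □r is false at s0.
Satisfying worlds: none.

none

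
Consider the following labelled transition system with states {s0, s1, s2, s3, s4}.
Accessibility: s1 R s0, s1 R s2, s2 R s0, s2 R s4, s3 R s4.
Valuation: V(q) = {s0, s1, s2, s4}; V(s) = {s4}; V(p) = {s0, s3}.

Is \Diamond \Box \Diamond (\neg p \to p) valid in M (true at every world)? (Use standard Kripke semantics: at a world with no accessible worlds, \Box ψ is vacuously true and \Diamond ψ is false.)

No

Let φ = \Diamond \Box \Diamond (\neg p \to p). Evaluate φ at each world:
  s0 (successors ∅): φ is false.
  s1 (successors {s0, s2}): φ is true.
  s2 (successors {s0, s4}): φ is true.
  s3 (successors {s4}): φ is true.
  s4 (successors ∅): φ is false.
Detail at s0 (counterexample):
  At s0: no accessible worlds, so \Diamond \Box \Diamond (\neg p \to p) is false.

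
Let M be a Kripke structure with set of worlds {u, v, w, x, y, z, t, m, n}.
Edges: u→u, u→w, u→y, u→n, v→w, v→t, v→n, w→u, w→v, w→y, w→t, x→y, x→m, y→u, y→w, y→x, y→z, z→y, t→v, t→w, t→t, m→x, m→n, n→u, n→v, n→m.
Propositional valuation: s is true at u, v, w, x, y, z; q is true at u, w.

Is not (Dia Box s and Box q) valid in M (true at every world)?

Let φ = not (Dia Box s and Box q). Evaluate φ at each world:
  u (successors {u, w, y, n}): φ is true.
  v (successors {w, t, n}): φ is true.
  w (successors {u, v, y, t}): φ is true.
  x (successors {y, m}): φ is true.
  y (successors {u, w, x, z}): φ is true.
  z (successors {y}): φ is true.
  t (successors {v, w, t}): φ is true.
  m (successors {x, n}): φ is true.
  n (successors {u, v, m}): φ is true.
For instance, at n:
  At n: Dia Box s and Box q is false, so not (Dia Box s and Box q) is true.
    At n: Dia Box s is false, Box q is false, so Dia Box s and Box q is false.
      At n: Dia Box s requires Box s at some successor in {u, v, m}.
        At u: Box s is false.
        At v: Box s is false.
        At m: Box s is false.
      So Dia Box s is false at n.
      At n: Box q requires q at every successor {u, v, m}.
        q fails at v, so Box q is false at n.

Yes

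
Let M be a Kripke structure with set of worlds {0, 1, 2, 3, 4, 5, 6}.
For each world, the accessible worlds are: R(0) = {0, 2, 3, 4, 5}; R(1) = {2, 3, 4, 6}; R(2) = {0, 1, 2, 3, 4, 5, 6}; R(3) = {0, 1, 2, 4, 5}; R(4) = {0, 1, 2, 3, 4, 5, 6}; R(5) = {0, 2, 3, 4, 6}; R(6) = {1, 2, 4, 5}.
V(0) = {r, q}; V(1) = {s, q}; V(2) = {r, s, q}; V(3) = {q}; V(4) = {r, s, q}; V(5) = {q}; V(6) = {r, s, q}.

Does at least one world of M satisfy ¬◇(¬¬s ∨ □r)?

No

Let φ = ¬◇(¬¬s ∨ □r). Evaluate φ at each world:
  0 (successors {0, 2, 3, 4, 5}): φ is false.
  1 (successors {2, 3, 4, 6}): φ is false.
  2 (successors {0, 1, 2, 3, 4, 5, 6}): φ is false.
  3 (successors {0, 1, 2, 4, 5}): φ is false.
  4 (successors {0, 1, 2, 3, 4, 5, 6}): φ is false.
  5 (successors {0, 2, 3, 4, 6}): φ is false.
  6 (successors {1, 2, 4, 5}): φ is false.
For instance, at 6:
  At 6: ◇(¬¬s ∨ □r) is true, so ¬◇(¬¬s ∨ □r) is false.
    At 6: ◇(¬¬s ∨ □r) requires ¬¬s ∨ □r at some successor in {1, 2, 4, 5}.
      ¬¬s ∨ □r holds at 1, so ◇(¬¬s ∨ □r) is true at 6.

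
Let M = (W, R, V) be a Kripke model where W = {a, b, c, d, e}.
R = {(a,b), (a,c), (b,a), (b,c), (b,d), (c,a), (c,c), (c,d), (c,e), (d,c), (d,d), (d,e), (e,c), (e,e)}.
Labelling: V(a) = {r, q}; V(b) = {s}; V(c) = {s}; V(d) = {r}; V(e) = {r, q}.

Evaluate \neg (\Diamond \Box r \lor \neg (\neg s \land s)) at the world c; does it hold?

At c: \Diamond \Box r \lor \neg (\neg s \land s) is true, so \neg (\Diamond \Box r \lor \neg (\neg s \land s)) is false.
  At c: \Diamond \Box r is false, \neg (\neg s \land s) is true, so \Diamond \Box r \lor \neg (\neg s \land s) is true.
    At c: \Diamond \Box r requires \Box r at some successor in {a, c, d, e}.
      At a: \Box r is false.
      At c: \Box r is false.
      At d: \Box r is false.
      At e: \Box r is false.
    So \Diamond \Box r is false at c.

No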